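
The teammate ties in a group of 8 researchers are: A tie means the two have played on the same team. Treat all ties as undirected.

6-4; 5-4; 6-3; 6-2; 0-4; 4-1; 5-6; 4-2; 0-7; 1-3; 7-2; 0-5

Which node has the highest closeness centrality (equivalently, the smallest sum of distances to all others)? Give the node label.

4

Farness (sum of distances to all others) for each node — 0:12, 1:13, 2:11, 3:14, 4:9, 5:11, 6:10, 7:14.
The smallest farness is 9, for 4, so 4 has the highest closeness.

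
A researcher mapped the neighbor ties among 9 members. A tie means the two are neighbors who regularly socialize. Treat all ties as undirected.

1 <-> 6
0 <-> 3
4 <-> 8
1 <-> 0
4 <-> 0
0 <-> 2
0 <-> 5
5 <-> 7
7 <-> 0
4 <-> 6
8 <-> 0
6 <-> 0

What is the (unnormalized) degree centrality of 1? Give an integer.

2

1 is directly tied to 0 and 6. That is 2 neighbors, so the degree of 1 is 2.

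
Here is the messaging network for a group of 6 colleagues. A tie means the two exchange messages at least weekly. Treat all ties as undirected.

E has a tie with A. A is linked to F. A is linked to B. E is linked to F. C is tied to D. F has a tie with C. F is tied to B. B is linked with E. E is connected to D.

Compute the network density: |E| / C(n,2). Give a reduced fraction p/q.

3/5

There are 9 edges and 6 nodes, so the maximum possible is C(6,2) = 15.
Density = 9/15 = 3/5.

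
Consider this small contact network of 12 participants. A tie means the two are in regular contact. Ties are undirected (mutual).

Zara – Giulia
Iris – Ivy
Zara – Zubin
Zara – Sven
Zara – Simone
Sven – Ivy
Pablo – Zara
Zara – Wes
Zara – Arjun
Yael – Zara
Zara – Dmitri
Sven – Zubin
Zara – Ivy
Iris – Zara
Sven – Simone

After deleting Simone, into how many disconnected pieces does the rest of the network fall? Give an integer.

Simone's neighbors (Sven and Zara) remain reachable from one another through other ties, so the rest of the network stays in one piece.

1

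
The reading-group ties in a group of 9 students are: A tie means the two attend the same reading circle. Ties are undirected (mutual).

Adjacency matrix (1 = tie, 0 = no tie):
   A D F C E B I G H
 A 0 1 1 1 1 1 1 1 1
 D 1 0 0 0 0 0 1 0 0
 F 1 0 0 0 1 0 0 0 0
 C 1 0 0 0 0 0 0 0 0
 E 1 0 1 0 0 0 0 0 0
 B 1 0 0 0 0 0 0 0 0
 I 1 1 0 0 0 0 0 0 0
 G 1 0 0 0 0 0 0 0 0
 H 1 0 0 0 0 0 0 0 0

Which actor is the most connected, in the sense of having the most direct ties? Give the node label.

Degrees — A:8, B:1, C:1, D:2, E:2, F:2, G:1, H:1, I:2.
The maximum is 8, attained only by A.

A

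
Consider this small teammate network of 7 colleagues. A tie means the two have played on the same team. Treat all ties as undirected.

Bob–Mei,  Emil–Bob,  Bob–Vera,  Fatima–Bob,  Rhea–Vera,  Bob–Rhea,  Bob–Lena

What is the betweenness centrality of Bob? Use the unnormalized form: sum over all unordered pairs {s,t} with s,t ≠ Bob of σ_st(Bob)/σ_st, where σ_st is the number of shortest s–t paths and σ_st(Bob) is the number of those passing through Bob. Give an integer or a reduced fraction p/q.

Pairs whose geodesics pass through Bob — Emil–Lena: 1; Emil–Mei: 1; Emil–Rhea: 1; Emil–Vera: 1; Emil–Fatima: 1; Lena–Mei: 1; Lena–Rhea: 1; Lena–Vera: 1; Lena–Fatima: 1; Mei–Rhea: 1; Mei–Vera: 1; Mei–Fatima: 1; Rhea–Fatima: 1; Vera–Fatima: 1.
All other pairs contribute 0.
Summing the contributions gives betweenness(Bob) = 14.

14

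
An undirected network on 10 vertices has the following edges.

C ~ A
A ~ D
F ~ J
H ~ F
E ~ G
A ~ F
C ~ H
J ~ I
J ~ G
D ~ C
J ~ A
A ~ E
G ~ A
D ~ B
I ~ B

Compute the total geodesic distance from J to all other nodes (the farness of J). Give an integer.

Distances from J: A:1, B:2, C:2, D:2, E:2, F:1, G:1, H:2, I:1.
Sum = 1 + 2 + 2 + 2 + 2 + 1 + 1 + 2 + 1 = 14.

14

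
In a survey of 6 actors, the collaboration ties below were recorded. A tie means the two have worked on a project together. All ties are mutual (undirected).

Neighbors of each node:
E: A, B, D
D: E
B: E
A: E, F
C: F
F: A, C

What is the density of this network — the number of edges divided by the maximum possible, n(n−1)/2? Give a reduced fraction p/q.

There are 5 edges and 6 nodes, so the maximum possible is C(6,2) = 15.
Density = 5/15 = 1/3.

1/3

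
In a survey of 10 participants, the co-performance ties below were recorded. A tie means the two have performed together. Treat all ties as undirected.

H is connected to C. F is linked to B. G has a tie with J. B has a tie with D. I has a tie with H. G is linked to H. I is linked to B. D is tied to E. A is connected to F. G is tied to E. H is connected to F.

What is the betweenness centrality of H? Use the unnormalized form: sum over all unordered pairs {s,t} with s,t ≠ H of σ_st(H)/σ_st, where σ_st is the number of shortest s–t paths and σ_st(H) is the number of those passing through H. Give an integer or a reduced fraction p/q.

Pairs whose geodesics pass through H — C–J: 1; C–I: 1; C–A: 1; C–G: 1; C–E: 1; C–F: 1; C–D: 3/3; C–B: 2/2; J–I: 1; J–A: 1; J–F: 1; J–B: 2/3; I–A: 1/2; I–G: 1 … (+7 more pairs).
All other pairs contribute 0.
Summing the contributions gives betweenness(H) = 107/6.

107/6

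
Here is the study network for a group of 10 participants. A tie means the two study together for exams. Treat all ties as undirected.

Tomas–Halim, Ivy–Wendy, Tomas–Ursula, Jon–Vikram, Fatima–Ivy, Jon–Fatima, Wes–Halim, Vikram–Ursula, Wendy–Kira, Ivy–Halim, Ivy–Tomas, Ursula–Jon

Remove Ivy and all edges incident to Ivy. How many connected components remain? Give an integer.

2

Without Ivy, the remaining ties split the others into: {Kira, Wendy}; {Fatima, Halim, Jon, Tomas, Ursula, Vikram, Wes}.
That's 2 separate components.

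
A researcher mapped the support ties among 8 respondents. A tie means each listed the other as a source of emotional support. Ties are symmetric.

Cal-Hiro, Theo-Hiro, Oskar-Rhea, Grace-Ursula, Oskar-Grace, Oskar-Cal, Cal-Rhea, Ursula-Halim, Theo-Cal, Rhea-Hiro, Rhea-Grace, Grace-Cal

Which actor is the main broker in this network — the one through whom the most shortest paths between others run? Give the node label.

Grace

Unnormalized betweenness of each node: Cal:13/2, Grace:10, Halim:0, Hiro:1/2, Oskar:0, Rhea:2, Theo:0, Ursula:6.
Grace has the largest value, 10, making it the main broker — the node through which the most shortest paths run.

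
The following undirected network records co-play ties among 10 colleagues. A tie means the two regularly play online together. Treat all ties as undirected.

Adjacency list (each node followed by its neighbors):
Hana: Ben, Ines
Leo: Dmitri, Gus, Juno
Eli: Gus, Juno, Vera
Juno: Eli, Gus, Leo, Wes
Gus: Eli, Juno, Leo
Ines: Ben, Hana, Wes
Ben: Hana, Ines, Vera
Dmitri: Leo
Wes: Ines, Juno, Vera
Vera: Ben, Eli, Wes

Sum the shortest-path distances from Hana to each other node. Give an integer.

Distances from Hana: Ben:1, Dmitri:5, Eli:3, Gus:4, Ines:1, Juno:3, Leo:4, Vera:2, Wes:2.
Sum = 1 + 5 + 3 + 4 + 1 + 3 + 4 + 2 + 2 = 25.

25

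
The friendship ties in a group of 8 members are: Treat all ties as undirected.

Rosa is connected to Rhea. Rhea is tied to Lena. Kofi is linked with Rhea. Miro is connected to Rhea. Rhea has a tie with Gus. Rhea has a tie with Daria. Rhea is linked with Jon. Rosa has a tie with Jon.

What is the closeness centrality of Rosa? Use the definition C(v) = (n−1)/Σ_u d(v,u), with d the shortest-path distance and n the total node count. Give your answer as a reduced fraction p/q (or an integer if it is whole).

Distances from Rosa: Daria:2, Gus:2, Jon:1, Kofi:2, Lena:2, Miro:2, Rhea:1. Sum = 12.
n = 8, so closeness = 7/12.

7/12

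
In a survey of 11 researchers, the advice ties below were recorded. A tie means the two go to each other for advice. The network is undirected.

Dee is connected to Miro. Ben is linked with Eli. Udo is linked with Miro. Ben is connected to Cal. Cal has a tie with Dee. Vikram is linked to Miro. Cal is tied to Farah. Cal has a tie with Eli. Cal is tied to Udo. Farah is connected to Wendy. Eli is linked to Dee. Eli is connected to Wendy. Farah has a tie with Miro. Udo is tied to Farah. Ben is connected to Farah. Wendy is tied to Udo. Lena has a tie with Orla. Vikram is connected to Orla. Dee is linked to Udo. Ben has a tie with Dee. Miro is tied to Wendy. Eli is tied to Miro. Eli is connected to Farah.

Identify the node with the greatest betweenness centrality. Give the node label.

Unnormalized betweenness of each node: Ben:1/5, Cal:11/15, Dee:43/15, Eli:37/10, Farah:37/10, Lena:0, Miro:326/15, Orla:9, Udo:28/15, Vikram:16, Wendy:1/5.
Miro has the largest value, 326/15, making it the main broker — the node through which the most shortest paths run.

Miro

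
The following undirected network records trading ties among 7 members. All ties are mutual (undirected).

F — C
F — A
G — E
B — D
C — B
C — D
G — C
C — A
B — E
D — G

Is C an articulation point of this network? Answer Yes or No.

Removing C leaves {B, D, E, and G} with no path to {A and F}, so the network splits into 2 components. C is a cut vertex.

Yes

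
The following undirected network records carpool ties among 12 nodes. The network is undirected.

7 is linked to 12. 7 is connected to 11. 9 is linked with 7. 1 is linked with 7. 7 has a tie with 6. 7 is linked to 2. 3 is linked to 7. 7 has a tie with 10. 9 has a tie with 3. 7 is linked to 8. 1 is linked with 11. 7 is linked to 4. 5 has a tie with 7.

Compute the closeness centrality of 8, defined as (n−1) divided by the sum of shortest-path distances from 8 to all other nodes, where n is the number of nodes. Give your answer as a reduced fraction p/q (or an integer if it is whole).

Distances from 8: 1:2, 2:2, 3:2, 4:2, 5:2, 6:2, 7:1, 9:2, 10:2, 11:2, 12:2. Sum = 21.
n = 12, so closeness = 11/21.

11/21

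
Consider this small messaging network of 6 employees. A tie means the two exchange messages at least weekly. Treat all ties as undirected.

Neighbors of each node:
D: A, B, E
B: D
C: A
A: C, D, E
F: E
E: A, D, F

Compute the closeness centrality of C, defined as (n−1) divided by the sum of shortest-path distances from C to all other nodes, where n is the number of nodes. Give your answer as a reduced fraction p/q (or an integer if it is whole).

5/11

Distances from C: A:1, B:3, D:2, E:2, F:3. Sum = 11.
n = 6, so closeness = 5/11.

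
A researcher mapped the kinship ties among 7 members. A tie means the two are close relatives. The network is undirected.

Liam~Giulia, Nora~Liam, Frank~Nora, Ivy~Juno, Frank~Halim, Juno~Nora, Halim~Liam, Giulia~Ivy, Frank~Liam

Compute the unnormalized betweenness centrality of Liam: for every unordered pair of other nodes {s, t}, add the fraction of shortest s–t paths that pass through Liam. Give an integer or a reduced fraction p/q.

Pairs whose geodesics pass through Liam — Ivy–Halim: 1; Ivy–Frank: 1/2; Giulia–Halim: 1; Giulia–Frank: 1; Giulia–Nora: 1; Halim–Nora: 1/2; Halim–Juno: 1/2.
All other pairs contribute 0.
Summing the contributions gives betweenness(Liam) = 11/2.

11/2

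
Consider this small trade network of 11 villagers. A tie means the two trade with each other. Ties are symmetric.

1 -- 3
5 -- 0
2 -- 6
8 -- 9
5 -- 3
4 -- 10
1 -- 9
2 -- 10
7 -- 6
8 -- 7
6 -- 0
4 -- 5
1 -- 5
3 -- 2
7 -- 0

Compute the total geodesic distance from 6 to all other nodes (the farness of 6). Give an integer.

Distances from 6: 0:1, 1:3, 2:1, 3:2, 4:3, 5:2, 7:1, 8:2, 9:3, 10:2.
Sum = 1 + 3 + 1 + 2 + 3 + 2 + 1 + 2 + 3 + 2 = 20.

20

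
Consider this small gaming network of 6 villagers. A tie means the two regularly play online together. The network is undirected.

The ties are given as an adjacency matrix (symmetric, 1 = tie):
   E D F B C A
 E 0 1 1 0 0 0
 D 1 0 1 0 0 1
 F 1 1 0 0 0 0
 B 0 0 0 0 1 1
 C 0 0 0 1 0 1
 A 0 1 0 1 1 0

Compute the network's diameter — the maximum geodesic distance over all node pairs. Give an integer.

Eccentricity of each node (its greatest distance to any other): A:2, B:3, C:3, D:2, E:3, F:3.
The maximum eccentricity is 3, realized for instance by the pair E–B via E – D – A – B. So the diameter is 3.

3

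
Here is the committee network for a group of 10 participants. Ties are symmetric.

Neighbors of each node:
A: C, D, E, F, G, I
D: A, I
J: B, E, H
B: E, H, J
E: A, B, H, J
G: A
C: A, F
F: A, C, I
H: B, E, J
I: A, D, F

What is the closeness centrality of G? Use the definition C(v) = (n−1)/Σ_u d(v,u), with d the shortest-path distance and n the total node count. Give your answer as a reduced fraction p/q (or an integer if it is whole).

9/20

Distances from G: A:1, B:3, C:2, D:2, E:2, F:2, H:3, I:2, J:3. Sum = 20.
n = 10, so closeness = 9/20.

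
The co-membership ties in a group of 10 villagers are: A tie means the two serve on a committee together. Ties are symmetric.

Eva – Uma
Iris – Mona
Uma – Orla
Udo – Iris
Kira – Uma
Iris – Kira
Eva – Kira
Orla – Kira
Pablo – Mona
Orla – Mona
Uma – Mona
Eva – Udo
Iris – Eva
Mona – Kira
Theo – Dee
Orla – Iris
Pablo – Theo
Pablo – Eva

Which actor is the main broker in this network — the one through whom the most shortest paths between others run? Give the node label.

Unnormalized betweenness of each node: Dee:0, Eva:37/4, Iris:37/12, Kira:5/6, Mona:31/4, Orla:1/4, Pablo:57/4, Theo:8, Udo:0, Uma:7/12.
Pablo has the largest value, 57/4, making it the main broker — the node through which the most shortest paths run.

Pablo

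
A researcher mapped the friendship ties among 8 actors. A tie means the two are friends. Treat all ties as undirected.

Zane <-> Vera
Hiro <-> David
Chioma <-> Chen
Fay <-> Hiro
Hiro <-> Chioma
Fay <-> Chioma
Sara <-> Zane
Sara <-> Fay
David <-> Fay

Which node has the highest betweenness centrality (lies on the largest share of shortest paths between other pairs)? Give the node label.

Fay

Unnormalized betweenness of each node: Chen:0, Chioma:6, David:0, Fay:13, Hiro:1, Sara:10, Vera:0, Zane:6.
Fay has the largest value, 13, making it the main broker — the node through which the most shortest paths run.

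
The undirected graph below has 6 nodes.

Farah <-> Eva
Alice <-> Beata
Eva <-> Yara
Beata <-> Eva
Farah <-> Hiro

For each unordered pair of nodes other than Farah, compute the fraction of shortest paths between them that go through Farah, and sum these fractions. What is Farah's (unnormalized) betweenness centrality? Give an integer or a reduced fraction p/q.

Pairs whose geodesics pass through Farah — Beata–Hiro: 1; Eva–Hiro: 1; Yara–Hiro: 1; Hiro–Alice: 1.
All other pairs contribute 0.
Summing the contributions gives betweenness(Farah) = 4.

4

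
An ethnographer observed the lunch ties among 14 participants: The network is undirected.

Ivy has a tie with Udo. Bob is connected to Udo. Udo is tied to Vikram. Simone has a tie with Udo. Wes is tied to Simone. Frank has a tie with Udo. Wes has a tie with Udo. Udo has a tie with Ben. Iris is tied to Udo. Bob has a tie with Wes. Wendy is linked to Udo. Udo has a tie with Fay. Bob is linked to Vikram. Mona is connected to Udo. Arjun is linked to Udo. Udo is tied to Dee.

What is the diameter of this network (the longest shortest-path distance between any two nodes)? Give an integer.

2

Eccentricity of each node (its greatest distance to any other): Arjun:2, Ben:2, Bob:2, Dee:2, Fay:2, Frank:2, Iris:2, Ivy:2, Mona:2, Simone:2, Udo:1, Vikram:2, Wendy:2, Wes:2.
The maximum eccentricity is 2, realized for instance by the pair Iris–Simone via Iris – Udo – Simone. So the diameter is 2.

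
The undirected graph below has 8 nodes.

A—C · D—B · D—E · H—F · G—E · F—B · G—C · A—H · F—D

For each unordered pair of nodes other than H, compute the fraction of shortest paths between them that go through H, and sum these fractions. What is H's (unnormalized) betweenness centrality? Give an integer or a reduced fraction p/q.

Pairs whose geodesics pass through H — D–A: 1; C–F: 1; C–B: 1/2; A–F: 1; A–B: 1.
All other pairs contribute 0.
Summing the contributions gives betweenness(H) = 9/2.

9/2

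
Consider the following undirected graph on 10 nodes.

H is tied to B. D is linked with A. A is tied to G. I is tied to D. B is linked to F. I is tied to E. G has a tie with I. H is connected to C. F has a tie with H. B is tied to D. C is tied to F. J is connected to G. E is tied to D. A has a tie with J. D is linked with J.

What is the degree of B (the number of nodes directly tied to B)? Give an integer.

B is directly tied to D, F, and H. That is 3 neighbors, so the degree of B is 3.

3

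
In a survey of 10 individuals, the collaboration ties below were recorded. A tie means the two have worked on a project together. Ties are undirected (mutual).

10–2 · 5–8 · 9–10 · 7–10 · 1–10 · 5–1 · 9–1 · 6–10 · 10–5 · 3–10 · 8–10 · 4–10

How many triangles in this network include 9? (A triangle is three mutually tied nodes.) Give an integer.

9's neighbors: 1 and 10.
Neighbor pairs that are themselves tied: 9–1–10. Each forms one triangle with 9, for 1 in total.

1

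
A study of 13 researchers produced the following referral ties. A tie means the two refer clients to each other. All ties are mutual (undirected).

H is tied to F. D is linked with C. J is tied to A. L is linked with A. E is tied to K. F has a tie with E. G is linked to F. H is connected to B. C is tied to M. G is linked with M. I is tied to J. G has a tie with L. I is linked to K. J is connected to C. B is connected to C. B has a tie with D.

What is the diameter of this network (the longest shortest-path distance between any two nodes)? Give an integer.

Eccentricity of each node (its greatest distance to any other): A:4, B:4, C:4, D:4, E:4, F:4, G:4, H:4, I:4, J:4, K:4, L:4, M:4.
The maximum eccentricity is 4, realized for instance by the pair B–K via B – H – F – E – K. So the diameter is 4.

4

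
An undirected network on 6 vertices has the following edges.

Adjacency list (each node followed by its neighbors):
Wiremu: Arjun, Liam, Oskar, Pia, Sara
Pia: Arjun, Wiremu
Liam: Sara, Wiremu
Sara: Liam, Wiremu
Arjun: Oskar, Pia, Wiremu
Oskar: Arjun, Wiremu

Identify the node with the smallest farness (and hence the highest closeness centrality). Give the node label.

Wiremu

Farness (sum of distances to all others) for each node — Arjun:7, Liam:8, Oskar:8, Pia:8, Sara:8, Wiremu:5.
The smallest farness is 5, for Wiremu, so Wiremu has the highest closeness.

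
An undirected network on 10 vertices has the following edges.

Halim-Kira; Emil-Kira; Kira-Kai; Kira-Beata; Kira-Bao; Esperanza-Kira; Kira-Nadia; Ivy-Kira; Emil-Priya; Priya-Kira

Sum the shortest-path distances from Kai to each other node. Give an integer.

17

Distances from Kai: Bao:2, Beata:2, Emil:2, Esperanza:2, Halim:2, Ivy:2, Kira:1, Nadia:2, Priya:2.
Sum = 2 + 2 + 2 + 2 + 2 + 2 + 1 + 2 + 2 = 17.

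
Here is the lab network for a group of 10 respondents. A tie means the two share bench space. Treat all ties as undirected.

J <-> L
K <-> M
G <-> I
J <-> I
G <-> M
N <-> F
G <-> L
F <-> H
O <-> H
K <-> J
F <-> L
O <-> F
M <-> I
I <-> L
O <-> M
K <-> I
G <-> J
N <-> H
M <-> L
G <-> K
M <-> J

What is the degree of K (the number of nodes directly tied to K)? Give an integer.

K is directly tied to G, I, J, and M. That is 4 neighbors, so the degree of K is 4.

4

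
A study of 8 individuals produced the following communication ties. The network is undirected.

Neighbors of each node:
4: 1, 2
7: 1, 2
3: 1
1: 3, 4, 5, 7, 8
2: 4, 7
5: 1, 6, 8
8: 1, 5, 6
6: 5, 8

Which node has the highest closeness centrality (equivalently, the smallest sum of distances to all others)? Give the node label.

Farness (sum of distances to all others) for each node — 1:9, 2:17, 3:15, 4:13, 5:12, 6:17, 7:13, 8:12.
The smallest farness is 9, for 1, so 1 has the highest closeness.

1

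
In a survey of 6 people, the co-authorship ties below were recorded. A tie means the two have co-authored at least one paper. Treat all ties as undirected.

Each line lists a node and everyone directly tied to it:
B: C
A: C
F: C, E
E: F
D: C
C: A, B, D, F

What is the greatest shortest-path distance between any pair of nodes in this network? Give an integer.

Eccentricity of each node (its greatest distance to any other): A:3, B:3, C:2, D:3, E:3, F:2.
The maximum eccentricity is 3, realized for instance by the pair A–E via A – C – F – E. So the diameter is 3.

3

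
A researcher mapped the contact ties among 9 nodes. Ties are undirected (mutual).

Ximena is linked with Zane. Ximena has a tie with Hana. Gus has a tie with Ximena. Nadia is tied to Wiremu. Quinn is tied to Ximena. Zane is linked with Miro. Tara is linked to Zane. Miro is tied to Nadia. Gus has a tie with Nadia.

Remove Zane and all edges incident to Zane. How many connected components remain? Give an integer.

2

Without Zane, the remaining ties split the others into: {Gus, Hana, Miro, Nadia, Quinn, Wiremu, Ximena}; {Tara}.
That's 2 separate components.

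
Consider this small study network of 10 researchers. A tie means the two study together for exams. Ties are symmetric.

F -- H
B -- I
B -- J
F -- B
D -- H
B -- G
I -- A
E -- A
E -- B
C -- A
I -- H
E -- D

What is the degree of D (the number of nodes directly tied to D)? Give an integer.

D is directly tied to E and H. That is 2 neighbors, so the degree of D is 2.

2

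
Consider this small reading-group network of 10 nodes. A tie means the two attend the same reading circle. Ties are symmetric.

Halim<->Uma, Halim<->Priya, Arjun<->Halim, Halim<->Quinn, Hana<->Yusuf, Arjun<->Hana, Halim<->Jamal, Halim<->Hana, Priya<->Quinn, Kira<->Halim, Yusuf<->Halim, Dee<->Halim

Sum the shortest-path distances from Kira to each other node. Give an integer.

17

Distances from Kira: Arjun:2, Dee:2, Halim:1, Hana:2, Jamal:2, Priya:2, Quinn:2, Uma:2, Yusuf:2.
Sum = 2 + 2 + 1 + 2 + 2 + 2 + 2 + 2 + 2 = 17.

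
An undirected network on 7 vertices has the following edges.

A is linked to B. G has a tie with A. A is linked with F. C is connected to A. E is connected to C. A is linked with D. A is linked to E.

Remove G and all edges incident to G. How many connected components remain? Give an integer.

G's neighbors (A) remain reachable from one another through other ties, so the rest of the network stays in one piece.

1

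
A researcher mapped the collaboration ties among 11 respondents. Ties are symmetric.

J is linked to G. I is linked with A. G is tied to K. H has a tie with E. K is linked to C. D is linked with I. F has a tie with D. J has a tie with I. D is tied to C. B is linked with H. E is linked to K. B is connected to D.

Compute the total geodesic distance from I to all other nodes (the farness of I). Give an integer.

Distances from I: A:1, B:2, C:2, D:1, E:4, F:2, G:2, H:3, J:1, K:3.
Sum = 1 + 2 + 2 + 1 + 4 + 2 + 2 + 3 + 1 + 3 = 21.

21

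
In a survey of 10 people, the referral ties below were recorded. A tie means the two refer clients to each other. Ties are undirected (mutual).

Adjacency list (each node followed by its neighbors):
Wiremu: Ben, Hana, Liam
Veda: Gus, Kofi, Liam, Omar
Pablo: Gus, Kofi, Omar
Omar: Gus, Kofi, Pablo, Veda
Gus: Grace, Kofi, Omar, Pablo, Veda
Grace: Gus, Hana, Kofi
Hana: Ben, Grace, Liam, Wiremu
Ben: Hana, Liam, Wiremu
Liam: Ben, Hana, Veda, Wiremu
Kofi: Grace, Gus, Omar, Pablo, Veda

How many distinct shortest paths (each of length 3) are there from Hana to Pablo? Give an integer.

2

The shortest distance is 3. The length-3 paths are: Hana–Grace–Gus–Pablo; Hana–Grace–Kofi–Pablo.
That gives 2 distinct shortest paths.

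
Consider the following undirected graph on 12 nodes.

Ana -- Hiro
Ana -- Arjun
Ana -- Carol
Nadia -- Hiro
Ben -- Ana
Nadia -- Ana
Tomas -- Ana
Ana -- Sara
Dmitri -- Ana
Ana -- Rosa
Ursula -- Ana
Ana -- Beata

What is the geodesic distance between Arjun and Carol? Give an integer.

2

One shortest route is Arjun – Ana – Carol, which uses 2 edges, and Arjun and Carol are not directly tied, so nothing shorter exists. So d(Arjun,Carol) = 2.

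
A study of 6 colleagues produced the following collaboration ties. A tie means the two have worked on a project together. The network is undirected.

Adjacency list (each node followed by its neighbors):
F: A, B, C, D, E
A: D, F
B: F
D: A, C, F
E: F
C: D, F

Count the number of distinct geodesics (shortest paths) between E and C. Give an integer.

The shortest distance is 2, and the only length-2 path is E–F–C. So there is exactly 1 shortest path.

1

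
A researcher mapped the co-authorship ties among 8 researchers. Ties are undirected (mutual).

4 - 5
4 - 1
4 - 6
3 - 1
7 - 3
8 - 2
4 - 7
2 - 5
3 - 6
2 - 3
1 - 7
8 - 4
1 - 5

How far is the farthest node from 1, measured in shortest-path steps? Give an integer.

Distances from 1: 2:2, 3:1, 4:1, 5:1, 6:2, 7:1, 8:2.
The largest is 2 (to 2, 8, and 6), so the eccentricity of 1 is 2.

2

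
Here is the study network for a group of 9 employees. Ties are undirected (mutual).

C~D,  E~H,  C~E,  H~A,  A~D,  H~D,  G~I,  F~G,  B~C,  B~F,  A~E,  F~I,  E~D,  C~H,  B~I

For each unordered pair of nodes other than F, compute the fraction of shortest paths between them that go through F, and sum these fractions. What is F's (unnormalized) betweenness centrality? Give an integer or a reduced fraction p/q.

3

Pairs whose geodesics pass through F — B–G: 1/2; G–H: 1/2; G–C: 1/2; G–D: 1/2; G–E: 1/2; G–A: 3/6.
All other pairs contribute 0.
Summing the contributions gives betweenness(F) = 3.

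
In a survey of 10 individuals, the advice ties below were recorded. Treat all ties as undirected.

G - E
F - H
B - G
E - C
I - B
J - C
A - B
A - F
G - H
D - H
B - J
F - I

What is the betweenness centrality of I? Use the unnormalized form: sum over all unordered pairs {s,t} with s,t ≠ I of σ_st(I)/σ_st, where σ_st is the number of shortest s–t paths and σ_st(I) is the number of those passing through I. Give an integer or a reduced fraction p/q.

Pairs whose geodesics pass through I — J–F: 1/2; B–F: 1/2; F–C: 1/3.
All other pairs contribute 0.
Summing the contributions gives betweenness(I) = 4/3.

4/3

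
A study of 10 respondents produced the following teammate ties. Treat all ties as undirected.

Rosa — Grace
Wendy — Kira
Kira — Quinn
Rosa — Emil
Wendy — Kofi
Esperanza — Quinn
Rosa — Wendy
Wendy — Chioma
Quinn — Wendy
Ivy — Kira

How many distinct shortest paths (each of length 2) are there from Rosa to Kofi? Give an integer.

1

The shortest distance is 2, and the only length-2 path is Rosa–Wendy–Kofi. So there is exactly 1 shortest path.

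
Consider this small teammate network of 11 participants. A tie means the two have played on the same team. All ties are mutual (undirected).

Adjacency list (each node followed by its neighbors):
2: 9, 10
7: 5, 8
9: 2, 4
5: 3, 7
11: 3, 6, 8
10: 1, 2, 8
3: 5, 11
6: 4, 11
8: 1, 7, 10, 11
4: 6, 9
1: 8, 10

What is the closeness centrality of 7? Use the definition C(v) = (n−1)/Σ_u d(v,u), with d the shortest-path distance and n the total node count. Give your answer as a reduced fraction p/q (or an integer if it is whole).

Distances from 7: 1:2, 2:3, 3:2, 4:4, 5:1, 6:3, 8:1, 9:4, 10:2, 11:2. Sum = 24.
n = 11, so closeness = 10/24 = 5/12.

5/12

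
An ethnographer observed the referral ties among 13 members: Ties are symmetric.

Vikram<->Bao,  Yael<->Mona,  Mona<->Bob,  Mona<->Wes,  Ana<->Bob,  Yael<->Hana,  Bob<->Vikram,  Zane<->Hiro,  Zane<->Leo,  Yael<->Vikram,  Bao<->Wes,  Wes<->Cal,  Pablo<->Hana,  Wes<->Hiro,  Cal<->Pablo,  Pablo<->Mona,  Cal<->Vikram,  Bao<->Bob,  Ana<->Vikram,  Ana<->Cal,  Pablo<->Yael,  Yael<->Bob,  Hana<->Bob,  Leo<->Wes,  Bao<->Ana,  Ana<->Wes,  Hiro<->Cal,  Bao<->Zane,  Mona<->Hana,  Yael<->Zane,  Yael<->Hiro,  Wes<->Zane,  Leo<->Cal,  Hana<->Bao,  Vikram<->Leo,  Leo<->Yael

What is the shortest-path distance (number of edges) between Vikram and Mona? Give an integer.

One shortest route is Vikram – Bob – Mona, which uses 2 edges, and Vikram and Mona are not directly tied, so nothing shorter exists. So d(Vikram,Mona) = 2.

2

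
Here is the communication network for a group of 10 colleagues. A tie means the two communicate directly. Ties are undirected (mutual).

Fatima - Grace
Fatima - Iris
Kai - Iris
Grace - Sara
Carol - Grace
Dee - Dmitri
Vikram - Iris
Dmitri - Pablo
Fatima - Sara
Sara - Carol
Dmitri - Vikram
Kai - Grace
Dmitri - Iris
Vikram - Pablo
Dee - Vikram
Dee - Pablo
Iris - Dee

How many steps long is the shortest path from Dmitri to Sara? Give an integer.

One shortest route is Dmitri – Iris – Fatima – Sara, which uses 3 edges, and at distance 2 from Dmitri we only reach {Fatima, Kai}, which does not include Sara. So d(Dmitri,Sara) = 3.

3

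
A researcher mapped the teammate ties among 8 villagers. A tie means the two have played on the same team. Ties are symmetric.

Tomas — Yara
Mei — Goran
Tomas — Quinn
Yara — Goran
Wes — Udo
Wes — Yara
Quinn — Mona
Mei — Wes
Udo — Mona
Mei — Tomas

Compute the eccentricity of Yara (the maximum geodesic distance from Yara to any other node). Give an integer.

3

Distances from Yara: Goran:1, Mei:2, Mona:3, Quinn:2, Tomas:1, Udo:2, Wes:1.
The largest is 3 (to Mona), so the eccentricity of Yara is 3.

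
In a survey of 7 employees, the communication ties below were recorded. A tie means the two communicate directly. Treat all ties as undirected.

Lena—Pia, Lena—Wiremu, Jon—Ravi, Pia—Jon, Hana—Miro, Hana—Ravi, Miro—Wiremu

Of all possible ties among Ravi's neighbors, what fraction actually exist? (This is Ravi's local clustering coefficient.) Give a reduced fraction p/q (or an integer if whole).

Ravi's neighbors: Hana and Jon (k = 2).
Possible neighbor pairs: C(2,2) = 1. Edges among them: none → e = 0.
Clustering(Ravi) = 0/1.

0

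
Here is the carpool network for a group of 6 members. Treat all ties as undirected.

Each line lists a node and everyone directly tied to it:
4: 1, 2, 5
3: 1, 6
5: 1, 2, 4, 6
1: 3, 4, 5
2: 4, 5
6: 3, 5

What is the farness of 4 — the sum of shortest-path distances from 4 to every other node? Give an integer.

Distances from 4: 1:1, 2:1, 3:2, 5:1, 6:2.
Sum = 1 + 1 + 2 + 1 + 2 = 7.

7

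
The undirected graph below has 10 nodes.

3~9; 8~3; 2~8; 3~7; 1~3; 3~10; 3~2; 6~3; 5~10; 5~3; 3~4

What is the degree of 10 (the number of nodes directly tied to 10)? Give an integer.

2

10 is directly tied to 3 and 5. That is 2 neighbors, so the degree of 10 is 2.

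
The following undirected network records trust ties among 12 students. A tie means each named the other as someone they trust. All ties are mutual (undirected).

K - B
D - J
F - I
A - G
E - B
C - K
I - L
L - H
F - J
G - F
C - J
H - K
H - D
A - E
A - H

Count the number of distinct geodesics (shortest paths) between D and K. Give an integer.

1

The shortest distance is 2, and the only length-2 path is D–H–K. So there is exactly 1 shortest path.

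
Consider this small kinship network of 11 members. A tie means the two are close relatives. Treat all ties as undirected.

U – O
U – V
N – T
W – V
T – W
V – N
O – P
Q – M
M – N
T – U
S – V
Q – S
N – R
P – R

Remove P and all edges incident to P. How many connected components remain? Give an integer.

P's neighbors (O and R) remain reachable from one another through other ties, so the rest of the network stays in one piece.

1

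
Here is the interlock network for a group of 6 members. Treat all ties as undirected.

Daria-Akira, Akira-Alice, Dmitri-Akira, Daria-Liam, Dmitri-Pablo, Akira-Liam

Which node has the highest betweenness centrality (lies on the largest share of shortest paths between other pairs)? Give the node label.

Akira

Unnormalized betweenness of each node: Akira:8, Alice:0, Daria:0, Dmitri:4, Liam:0, Pablo:0.
Akira has the largest value, 8, making it the main broker — the node through which the most shortest paths run.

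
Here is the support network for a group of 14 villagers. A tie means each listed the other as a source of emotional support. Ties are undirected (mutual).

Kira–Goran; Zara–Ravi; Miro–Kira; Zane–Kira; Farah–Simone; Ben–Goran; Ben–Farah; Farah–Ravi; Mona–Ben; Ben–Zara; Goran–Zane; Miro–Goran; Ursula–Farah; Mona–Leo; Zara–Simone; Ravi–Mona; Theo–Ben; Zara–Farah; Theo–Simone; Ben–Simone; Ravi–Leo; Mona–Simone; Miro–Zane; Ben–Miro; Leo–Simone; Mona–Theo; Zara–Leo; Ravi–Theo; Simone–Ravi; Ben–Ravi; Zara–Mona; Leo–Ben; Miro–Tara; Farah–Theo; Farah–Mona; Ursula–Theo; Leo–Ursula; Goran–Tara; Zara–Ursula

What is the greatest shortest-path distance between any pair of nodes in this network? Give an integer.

4

Eccentricity of each node (its greatest distance to any other): Ben:2, Farah:3, Goran:3, Kira:4, Leo:3, Miro:3, Mona:3, Ravi:3, Simone:3, Tara:4, Theo:3, Ursula:4, Zane:4, Zara:3.
The maximum eccentricity is 4, realized for instance by the pair Kira–Ursula via Kira – Miro – Ben – Zara – Ursula. So the diameter is 4.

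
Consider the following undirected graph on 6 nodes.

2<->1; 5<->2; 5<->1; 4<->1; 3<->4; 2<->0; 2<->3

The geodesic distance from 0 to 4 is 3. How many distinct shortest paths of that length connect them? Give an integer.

The shortest distance is 3. The length-3 paths are: 0–2–1–4; 0–2–3–4.
That gives 2 distinct shortest paths.

2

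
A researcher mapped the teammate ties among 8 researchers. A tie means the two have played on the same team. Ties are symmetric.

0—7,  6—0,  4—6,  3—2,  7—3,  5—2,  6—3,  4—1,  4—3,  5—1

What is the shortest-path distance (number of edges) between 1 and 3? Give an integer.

2

One shortest route is 1 – 4 – 3, which uses 2 edges, and 1 and 3 are not directly tied, so nothing shorter exists. So d(1,3) = 2.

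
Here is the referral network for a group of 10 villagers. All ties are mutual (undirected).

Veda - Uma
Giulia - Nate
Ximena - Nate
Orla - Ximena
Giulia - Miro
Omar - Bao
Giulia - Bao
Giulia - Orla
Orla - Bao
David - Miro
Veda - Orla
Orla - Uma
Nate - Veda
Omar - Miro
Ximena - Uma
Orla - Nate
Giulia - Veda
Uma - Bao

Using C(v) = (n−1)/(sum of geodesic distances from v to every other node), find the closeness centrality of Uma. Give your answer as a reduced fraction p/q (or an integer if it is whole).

Distances from Uma: Bao:1, David:4, Giulia:2, Miro:3, Nate:2, Omar:2, Orla:1, Veda:1, Ximena:1. Sum = 17.
n = 10, so closeness = 9/17.

9/17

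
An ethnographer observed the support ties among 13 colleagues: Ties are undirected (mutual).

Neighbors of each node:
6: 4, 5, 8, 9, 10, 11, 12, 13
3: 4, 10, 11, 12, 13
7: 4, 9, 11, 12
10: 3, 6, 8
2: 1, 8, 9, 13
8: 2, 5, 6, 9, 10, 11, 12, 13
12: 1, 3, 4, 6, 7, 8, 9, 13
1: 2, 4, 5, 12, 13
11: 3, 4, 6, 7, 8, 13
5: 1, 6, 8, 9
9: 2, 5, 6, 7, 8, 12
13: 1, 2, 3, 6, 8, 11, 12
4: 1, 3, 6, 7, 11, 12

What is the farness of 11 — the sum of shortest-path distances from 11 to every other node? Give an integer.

18

Distances from 11: 1:2, 2:2, 3:1, 4:1, 5:2, 6:1, 7:1, 8:1, 9:2, 10:2, 12:2, 13:1.
Sum = 2 + 2 + 1 + 1 + 2 + 1 + 1 + 1 + 2 + 2 + 2 + 1 = 18.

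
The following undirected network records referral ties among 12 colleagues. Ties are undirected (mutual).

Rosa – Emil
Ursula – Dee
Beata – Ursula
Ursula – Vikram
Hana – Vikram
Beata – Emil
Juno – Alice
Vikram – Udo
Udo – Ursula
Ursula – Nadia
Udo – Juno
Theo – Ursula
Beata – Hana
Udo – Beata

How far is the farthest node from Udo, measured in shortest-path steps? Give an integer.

Distances from Udo: Alice:2, Beata:1, Dee:2, Emil:2, Hana:2, Juno:1, Nadia:2, Rosa:3, Theo:2, Ursula:1, Vikram:1.
The largest is 3 (to Rosa), so the eccentricity of Udo is 3.

3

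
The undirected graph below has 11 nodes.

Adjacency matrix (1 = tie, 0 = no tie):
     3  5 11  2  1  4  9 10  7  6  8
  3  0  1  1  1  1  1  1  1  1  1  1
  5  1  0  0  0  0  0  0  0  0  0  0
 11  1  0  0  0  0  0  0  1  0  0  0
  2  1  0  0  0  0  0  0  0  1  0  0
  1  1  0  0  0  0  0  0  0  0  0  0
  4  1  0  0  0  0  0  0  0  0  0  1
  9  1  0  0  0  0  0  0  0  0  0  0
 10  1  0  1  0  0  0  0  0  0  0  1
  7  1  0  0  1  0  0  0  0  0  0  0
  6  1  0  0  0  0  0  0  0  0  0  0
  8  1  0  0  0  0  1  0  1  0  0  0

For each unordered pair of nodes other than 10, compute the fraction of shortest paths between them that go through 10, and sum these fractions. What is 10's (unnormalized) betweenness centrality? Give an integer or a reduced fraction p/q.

1/2

Pairs whose geodesics pass through 10 — 11–8: 1/2.
All other pairs contribute 0.
Summing the contributions gives betweenness(10) = 1/2.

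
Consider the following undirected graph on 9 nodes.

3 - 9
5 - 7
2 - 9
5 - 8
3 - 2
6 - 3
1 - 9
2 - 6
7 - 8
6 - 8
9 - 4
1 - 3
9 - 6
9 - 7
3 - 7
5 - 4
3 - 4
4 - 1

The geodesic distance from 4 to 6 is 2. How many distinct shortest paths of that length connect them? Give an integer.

2

The shortest distance is 2. The length-2 paths are: 4–3–6; 4–9–6.
That gives 2 distinct shortest paths.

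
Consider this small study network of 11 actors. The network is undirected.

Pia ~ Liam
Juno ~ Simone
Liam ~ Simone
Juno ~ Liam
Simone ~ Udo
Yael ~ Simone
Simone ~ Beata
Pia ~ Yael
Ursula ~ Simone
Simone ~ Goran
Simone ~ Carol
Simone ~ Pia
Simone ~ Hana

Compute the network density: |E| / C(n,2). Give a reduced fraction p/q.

There are 13 edges and 11 nodes, so the maximum possible is C(11,2) = 55.
Density = 13/55.

13/55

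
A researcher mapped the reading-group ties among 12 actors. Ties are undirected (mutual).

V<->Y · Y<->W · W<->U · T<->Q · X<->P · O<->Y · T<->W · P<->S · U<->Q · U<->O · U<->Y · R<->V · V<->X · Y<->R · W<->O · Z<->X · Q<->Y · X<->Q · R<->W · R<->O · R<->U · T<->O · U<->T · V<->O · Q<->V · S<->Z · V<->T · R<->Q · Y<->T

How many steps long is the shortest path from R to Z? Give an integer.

One shortest route is R – Q – X – Z, which uses 3 edges, and at distance 2 from R we only reach {T, X}, which does not include Z. So d(R,Z) = 3.

3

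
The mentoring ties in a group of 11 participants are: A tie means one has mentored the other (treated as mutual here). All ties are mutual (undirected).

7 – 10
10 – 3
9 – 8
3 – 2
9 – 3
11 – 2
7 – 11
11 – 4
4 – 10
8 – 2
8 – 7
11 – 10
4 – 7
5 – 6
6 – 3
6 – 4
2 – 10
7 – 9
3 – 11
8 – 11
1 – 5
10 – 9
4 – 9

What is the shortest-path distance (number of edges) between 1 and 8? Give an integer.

One shortest route is 1 – 5 – 6 – 4 – 7 – 8, which uses 5 edges, and at distance 4 from 1 we only reach {2, 7, 9, 10, 11}, which does not include 8. So d(1,8) = 5.

5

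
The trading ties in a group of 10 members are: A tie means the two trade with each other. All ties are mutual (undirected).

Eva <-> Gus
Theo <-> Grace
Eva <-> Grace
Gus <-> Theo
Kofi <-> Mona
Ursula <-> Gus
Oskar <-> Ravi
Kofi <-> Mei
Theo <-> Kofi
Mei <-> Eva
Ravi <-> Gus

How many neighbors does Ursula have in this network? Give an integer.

1

Ursula is directly tied to Gus. That is 1 neighbor, so the degree of Ursula is 1.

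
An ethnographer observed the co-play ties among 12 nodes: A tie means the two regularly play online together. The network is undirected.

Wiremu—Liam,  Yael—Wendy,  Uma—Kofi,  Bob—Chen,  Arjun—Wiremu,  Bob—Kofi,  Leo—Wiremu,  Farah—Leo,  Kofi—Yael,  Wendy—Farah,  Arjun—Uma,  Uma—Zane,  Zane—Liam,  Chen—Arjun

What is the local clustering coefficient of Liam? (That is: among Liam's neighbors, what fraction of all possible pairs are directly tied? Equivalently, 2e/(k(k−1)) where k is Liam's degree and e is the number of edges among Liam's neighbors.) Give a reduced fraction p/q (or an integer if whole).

0

Liam's neighbors: Wiremu and Zane (k = 2).
Possible neighbor pairs: C(2,2) = 1. Edges among them: none → e = 0.
Clustering(Liam) = 0/1.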